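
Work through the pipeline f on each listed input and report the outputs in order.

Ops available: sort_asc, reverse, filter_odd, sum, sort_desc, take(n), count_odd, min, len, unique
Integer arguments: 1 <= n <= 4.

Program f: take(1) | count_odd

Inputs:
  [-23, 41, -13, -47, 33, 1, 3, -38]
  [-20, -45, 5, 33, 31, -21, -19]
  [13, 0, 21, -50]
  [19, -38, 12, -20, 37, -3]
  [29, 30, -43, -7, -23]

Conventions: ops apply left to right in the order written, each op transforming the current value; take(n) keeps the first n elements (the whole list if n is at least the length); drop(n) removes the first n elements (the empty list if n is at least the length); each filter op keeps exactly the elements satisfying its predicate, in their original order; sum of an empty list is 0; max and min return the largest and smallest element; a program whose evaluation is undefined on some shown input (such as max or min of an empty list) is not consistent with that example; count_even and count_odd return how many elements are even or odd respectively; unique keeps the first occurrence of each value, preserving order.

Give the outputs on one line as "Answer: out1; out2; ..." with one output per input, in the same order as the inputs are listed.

1; 0; 1; 1; 1

Execution, op by op:
  [-23, 41, -13, -47, 33, 1, 3, -38] -> [-23] -> 1
  [-20, -45, 5, 33, 31, -21, -19] -> [-20] -> 0
  [13, 0, 21, -50] -> [13] -> 1
  [19, -38, 12, -20, 37, -3] -> [19] -> 1
  [29, 30, -43, -7, -23] -> [29] -> 1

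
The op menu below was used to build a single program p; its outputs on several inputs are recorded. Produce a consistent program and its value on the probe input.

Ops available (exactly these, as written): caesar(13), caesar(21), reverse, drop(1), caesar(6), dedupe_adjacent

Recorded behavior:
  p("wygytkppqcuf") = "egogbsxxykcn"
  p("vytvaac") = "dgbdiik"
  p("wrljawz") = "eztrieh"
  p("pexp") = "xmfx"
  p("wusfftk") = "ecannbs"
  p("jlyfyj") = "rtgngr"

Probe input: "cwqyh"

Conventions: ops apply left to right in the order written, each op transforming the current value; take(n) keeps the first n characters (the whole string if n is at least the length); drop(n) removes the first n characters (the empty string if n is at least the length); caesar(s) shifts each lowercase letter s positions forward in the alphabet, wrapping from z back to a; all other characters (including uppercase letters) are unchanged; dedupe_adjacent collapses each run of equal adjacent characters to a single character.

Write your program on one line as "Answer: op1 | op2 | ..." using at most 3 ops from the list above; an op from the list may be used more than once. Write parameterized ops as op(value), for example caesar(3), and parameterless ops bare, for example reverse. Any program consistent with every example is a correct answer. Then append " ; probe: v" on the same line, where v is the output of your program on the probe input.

caesar(21) | caesar(13) ; probe: "keygp"

Check, running the answer program on each example:
  "wygytkppqcuf" -> "rtbtofkklxpa" -> "egogbsxxykcn"
  "vytvaac" -> "qtoqvvx" -> "dgbdiik"
  "wrljawz" -> "rmgevru" -> "eztrieh"
  "pexp" -> "kzsk" -> "xmfx"
  "wusfftk" -> "rpnaaof" -> "ecannbs"
  "jlyfyj" -> "egtate" -> "rtgngr"
  probe: "cwqyh" -> "xrltc" -> "keygp"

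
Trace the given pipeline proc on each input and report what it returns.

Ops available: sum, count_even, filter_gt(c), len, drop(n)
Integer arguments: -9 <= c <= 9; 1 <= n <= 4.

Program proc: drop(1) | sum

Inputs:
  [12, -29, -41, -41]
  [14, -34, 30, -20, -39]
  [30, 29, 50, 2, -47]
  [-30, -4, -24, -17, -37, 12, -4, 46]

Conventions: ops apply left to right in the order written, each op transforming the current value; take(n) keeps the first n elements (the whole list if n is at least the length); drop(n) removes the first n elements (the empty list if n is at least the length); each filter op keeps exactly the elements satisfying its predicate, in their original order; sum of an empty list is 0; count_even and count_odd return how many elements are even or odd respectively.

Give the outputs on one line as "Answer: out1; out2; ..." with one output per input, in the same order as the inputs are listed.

Execution, op by op:
  [12, -29, -41, -41] -> [-29, -41, -41] -> -111
  [14, -34, 30, -20, -39] -> [-34, 30, -20, -39] -> -63
  [30, 29, 50, 2, -47] -> [29, 50, 2, -47] -> 34
  [-30, -4, -24, -17, -37, 12, -4, 46] -> [-4, -24, -17, -37, 12, -4, 46] -> -28

-111; -63; 34; -28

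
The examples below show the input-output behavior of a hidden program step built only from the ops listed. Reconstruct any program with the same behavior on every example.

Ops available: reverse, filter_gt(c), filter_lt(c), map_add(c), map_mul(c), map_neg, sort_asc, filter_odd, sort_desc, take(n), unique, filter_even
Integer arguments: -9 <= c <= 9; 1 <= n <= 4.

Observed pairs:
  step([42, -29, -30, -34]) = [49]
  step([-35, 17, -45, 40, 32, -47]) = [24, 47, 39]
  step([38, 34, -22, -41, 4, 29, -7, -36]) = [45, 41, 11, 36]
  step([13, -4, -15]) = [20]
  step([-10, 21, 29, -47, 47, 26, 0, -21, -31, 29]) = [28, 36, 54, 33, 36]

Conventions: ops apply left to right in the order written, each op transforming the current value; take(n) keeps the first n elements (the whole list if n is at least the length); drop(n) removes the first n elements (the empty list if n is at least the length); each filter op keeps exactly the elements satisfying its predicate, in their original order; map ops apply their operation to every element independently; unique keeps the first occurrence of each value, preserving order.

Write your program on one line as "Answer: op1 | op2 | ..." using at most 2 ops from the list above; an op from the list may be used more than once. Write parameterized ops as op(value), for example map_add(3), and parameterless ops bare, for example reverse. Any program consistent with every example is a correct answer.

filter_gt(3) | map_add(7)

Check, running the answer program on each example:
  [42, -29, -30, -34] -> [42] -> [49]
  [-35, 17, -45, 40, 32, -47] -> [17, 40, 32] -> [24, 47, 39]
  [38, 34, -22, -41, 4, 29, -7, -36] -> [38, 34, 4, 29] -> [45, 41, 11, 36]
  [13, -4, -15] -> [13] -> [20]
  [-10, 21, 29, -47, 47, 26, 0, -21, -31, 29] -> [21, 29, 47, 26, 29] -> [28, 36, 54, 33, 36]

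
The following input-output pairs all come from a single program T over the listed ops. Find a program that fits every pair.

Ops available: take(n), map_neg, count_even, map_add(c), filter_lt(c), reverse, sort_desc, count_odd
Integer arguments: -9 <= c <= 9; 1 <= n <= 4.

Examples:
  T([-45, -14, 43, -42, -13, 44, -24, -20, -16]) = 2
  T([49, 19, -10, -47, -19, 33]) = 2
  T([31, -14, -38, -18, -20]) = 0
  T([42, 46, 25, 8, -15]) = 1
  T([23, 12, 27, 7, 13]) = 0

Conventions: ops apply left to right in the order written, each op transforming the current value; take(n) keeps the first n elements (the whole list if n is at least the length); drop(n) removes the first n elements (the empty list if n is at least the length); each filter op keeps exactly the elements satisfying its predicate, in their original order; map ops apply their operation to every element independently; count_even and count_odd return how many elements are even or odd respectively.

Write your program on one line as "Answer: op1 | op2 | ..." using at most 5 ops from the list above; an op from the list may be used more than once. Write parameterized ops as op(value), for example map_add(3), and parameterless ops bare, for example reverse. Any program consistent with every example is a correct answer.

filter_lt(-2) | map_add(7) | sort_desc | count_even

Check, running the answer program on each example:
  [-45, -14, 43, -42, -13, 44, -24, -20, -16] -> [-45, -14, -42, -13, -24, -20, -16] -> [-38, -7, -35, -6, -17, -13, -9] -> [-6, -7, -9, -13, -17, -35, -38] -> 2
  [49, 19, -10, -47, -19, 33] -> [-10, -47, -19] -> [-3, -40, -12] -> [-3, -12, -40] -> 2
  [31, -14, -38, -18, -20] -> [-14, -38, -18, -20] -> [-7, -31, -11, -13] -> [-7, -11, -13, -31] -> 0
  [42, 46, 25, 8, -15] -> [-15] -> [-8] -> [-8] -> 1
  [23, 12, 27, 7, 13] -> [] -> [] -> [] -> 0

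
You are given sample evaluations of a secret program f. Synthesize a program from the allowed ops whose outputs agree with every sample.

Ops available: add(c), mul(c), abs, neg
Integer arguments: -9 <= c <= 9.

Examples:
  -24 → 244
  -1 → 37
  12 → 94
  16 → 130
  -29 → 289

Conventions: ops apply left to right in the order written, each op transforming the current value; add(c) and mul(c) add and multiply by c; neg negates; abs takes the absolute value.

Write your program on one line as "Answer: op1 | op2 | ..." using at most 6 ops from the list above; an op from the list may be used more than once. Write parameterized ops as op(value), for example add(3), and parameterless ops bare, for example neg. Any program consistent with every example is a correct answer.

add(-3) | mul(-9) | add(-6) | abs | add(6) | add(1)

Check, running the answer program on each example:
  -24 -> -27 -> 243 -> 237 -> 237 -> 243 -> 244
  -1 -> -4 -> 36 -> 30 -> 30 -> 36 -> 37
  12 -> 9 -> -81 -> -87 -> 87 -> 93 -> 94
  16 -> 13 -> -117 -> -123 -> 123 -> 129 -> 130
  -29 -> -32 -> 288 -> 282 -> 282 -> 288 -> 289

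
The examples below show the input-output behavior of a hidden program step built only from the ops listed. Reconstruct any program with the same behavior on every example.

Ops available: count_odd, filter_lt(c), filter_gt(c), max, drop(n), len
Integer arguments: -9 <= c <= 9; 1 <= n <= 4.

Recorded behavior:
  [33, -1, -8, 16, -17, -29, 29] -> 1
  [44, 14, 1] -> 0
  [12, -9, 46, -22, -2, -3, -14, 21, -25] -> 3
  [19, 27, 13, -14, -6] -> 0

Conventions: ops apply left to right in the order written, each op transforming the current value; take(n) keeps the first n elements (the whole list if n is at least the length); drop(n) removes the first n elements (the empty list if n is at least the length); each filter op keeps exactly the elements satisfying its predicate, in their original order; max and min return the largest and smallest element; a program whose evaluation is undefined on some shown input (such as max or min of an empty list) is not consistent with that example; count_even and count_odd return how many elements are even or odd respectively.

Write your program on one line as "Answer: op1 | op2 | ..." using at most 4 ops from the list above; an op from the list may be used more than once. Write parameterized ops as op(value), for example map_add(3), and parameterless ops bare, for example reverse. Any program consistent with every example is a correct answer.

drop(1) | drop(4) | filter_lt(4) | len

Check, running the answer program on each example:
  [33, -1, -8, 16, -17, -29, 29] -> [-1, -8, 16, -17, -29, 29] -> [-29, 29] -> [-29] -> 1
  [44, 14, 1] -> [14, 1] -> [] -> [] -> 0
  [12, -9, 46, -22, -2, -3, -14, 21, -25] -> [-9, 46, -22, -2, -3, -14, 21, -25] -> [-3, -14, 21, -25] -> [-3, -14, -25] -> 3
  [19, 27, 13, -14, -6] -> [27, 13, -14, -6] -> [] -> [] -> 0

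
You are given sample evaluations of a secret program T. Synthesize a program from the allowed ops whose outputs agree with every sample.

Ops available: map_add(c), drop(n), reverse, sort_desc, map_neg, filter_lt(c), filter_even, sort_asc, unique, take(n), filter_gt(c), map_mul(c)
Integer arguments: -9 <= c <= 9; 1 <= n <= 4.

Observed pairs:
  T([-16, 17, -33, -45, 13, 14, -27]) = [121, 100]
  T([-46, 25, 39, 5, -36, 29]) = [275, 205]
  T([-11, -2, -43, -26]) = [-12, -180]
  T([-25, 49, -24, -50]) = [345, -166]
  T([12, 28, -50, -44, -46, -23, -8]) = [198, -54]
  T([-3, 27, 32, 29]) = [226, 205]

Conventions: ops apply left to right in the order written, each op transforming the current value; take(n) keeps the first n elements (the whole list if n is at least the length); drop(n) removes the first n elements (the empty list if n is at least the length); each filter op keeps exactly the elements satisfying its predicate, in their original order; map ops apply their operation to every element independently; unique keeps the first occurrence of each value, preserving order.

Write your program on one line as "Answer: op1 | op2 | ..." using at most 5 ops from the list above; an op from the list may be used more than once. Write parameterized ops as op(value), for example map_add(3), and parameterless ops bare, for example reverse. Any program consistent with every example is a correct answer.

drop(1) | map_mul(7) | sort_desc | take(2) | map_add(2)

Check, running the answer program on each example:
  [-16, 17, -33, -45, 13, 14, -27] -> [17, -33, -45, 13, 14, -27] -> [119, -231, -315, 91, 98, -189] -> [119, 98, 91, -189, -231, -315] -> [119, 98] -> [121, 100]
  [-46, 25, 39, 5, -36, 29] -> [25, 39, 5, -36, 29] -> [175, 273, 35, -252, 203] -> [273, 203, 175, 35, -252] -> [273, 203] -> [275, 205]
  [-11, -2, -43, -26] -> [-2, -43, -26] -> [-14, -301, -182] -> [-14, -182, -301] -> [-14, -182] -> [-12, -180]
  [-25, 49, -24, -50] -> [49, -24, -50] -> [343, -168, -350] -> [343, -168, -350] -> [343, -168] -> [345, -166]
  [12, 28, -50, -44, -46, -23, -8] -> [28, -50, -44, -46, -23, -8] -> [196, -350, -308, -322, -161, -56] -> [196, -56, -161, -308, -322, -350] -> [196, -56] -> [198, -54]
  [-3, 27, 32, 29] -> [27, 32, 29] -> [189, 224, 203] -> [224, 203, 189] -> [224, 203] -> [226, 205]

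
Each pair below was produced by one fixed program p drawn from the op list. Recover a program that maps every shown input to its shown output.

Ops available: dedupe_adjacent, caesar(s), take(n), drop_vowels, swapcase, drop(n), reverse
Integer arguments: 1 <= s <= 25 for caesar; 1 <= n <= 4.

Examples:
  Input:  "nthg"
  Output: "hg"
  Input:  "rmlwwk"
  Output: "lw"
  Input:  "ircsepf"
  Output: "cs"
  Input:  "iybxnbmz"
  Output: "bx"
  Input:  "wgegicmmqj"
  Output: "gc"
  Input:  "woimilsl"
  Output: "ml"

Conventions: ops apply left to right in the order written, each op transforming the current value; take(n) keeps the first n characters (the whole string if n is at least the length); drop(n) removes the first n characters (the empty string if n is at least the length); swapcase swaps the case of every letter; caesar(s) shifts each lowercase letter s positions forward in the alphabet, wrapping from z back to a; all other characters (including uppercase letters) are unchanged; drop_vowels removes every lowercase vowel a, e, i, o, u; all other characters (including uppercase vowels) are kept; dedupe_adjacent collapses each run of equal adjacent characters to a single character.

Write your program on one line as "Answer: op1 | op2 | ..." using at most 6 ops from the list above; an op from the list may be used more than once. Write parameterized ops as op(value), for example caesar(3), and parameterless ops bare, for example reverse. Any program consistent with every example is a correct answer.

drop(2) | drop_vowels | swapcase | take(2) | swapcase

Check, running the answer program on each example:
  "nthg" -> "hg" -> "hg" -> "HG" -> "HG" -> "hg"
  "rmlwwk" -> "lwwk" -> "lwwk" -> "LWWK" -> "LW" -> "lw"
  "ircsepf" -> "csepf" -> "cspf" -> "CSPF" -> "CS" -> "cs"
  "iybxnbmz" -> "bxnbmz" -> "bxnbmz" -> "BXNBMZ" -> "BX" -> "bx"
  "wgegicmmqj" -> "egicmmqj" -> "gcmmqj" -> "GCMMQJ" -> "GC" -> "gc"
  "woimilsl" -> "imilsl" -> "mlsl" -> "MLSL" -> "ML" -> "ml"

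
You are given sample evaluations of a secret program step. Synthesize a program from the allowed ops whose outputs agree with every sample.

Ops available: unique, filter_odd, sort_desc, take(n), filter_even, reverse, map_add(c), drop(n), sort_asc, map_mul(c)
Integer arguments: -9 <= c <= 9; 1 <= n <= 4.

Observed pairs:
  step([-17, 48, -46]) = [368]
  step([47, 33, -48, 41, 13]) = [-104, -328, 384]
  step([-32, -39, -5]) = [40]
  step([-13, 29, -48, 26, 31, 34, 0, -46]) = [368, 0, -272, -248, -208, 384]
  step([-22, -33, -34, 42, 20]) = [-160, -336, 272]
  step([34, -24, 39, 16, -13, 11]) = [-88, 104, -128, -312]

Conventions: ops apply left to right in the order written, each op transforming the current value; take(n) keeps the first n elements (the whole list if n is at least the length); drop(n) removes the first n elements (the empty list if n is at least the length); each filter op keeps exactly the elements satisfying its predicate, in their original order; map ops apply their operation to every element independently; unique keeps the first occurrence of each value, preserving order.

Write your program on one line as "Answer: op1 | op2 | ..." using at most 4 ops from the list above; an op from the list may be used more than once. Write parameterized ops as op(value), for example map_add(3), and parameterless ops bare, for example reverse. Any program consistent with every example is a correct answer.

drop(2) | reverse | map_mul(-8)

Check, running the answer program on each example:
  [-17, 48, -46] -> [-46] -> [-46] -> [368]
  [47, 33, -48, 41, 13] -> [-48, 41, 13] -> [13, 41, -48] -> [-104, -328, 384]
  [-32, -39, -5] -> [-5] -> [-5] -> [40]
  [-13, 29, -48, 26, 31, 34, 0, -46] -> [-48, 26, 31, 34, 0, -46] -> [-46, 0, 34, 31, 26, -48] -> [368, 0, -272, -248, -208, 384]
  [-22, -33, -34, 42, 20] -> [-34, 42, 20] -> [20, 42, -34] -> [-160, -336, 272]
  [34, -24, 39, 16, -13, 11] -> [39, 16, -13, 11] -> [11, -13, 16, 39] -> [-88, 104, -128, -312]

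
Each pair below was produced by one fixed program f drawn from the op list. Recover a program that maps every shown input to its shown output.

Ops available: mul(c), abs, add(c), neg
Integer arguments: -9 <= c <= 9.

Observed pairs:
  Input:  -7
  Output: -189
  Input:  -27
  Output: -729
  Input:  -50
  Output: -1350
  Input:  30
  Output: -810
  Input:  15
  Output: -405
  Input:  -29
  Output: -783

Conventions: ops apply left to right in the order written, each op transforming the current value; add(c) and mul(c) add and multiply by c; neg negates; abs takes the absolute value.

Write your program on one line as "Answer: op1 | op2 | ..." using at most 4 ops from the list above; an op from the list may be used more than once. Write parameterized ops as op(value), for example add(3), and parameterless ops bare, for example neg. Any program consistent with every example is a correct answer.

neg | mul(3) | abs | mul(-9)

Check, running the answer program on each example:
  -7 -> 7 -> 21 -> 21 -> -189
  -27 -> 27 -> 81 -> 81 -> -729
  -50 -> 50 -> 150 -> 150 -> -1350
  30 -> -30 -> -90 -> 90 -> -810
  15 -> -15 -> -45 -> 45 -> -405
  -29 -> 29 -> 87 -> 87 -> -783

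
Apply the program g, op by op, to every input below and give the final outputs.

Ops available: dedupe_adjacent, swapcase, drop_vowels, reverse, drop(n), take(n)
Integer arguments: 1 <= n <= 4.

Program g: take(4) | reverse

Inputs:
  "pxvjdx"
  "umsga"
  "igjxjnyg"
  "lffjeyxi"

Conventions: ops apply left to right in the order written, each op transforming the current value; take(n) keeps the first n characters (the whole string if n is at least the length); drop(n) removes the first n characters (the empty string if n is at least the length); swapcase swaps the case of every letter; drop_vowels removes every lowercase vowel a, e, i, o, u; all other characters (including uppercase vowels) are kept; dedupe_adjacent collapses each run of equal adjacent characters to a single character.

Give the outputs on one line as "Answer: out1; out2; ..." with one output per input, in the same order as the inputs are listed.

"jvxp"; "gsmu"; "xjgi"; "jffl"

Execution, op by op:
  "pxvjdx" -> "pxvj" -> "jvxp"
  "umsga" -> "umsg" -> "gsmu"
  "igjxjnyg" -> "igjx" -> "xjgi"
  "lffjeyxi" -> "lffj" -> "jffl"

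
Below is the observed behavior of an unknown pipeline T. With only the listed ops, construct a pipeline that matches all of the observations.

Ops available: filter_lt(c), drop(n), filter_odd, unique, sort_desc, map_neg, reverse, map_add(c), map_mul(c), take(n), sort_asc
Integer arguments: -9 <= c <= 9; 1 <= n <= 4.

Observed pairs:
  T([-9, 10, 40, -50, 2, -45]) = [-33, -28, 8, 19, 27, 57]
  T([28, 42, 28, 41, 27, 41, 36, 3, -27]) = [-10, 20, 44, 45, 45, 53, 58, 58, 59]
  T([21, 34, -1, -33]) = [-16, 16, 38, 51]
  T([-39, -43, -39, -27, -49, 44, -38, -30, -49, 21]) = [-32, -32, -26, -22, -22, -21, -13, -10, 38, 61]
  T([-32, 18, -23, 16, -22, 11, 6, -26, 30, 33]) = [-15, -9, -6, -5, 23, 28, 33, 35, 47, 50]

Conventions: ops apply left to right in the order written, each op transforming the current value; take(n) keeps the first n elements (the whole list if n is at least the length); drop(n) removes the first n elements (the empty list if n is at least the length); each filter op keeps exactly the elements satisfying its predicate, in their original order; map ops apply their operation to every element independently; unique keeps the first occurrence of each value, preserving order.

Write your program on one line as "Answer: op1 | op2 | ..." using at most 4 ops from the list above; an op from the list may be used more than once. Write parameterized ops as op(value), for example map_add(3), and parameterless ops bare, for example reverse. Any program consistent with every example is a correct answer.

sort_desc | map_add(9) | map_add(8) | reverse

Check, running the answer program on each example:
  [-9, 10, 40, -50, 2, -45] -> [40, 10, 2, -9, -45, -50] -> [49, 19, 11, 0, -36, -41] -> [57, 27, 19, 8, -28, -33] -> [-33, -28, 8, 19, 27, 57]
  [28, 42, 28, 41, 27, 41, 36, 3, -27] -> [42, 41, 41, 36, 28, 28, 27, 3, -27] -> [51, 50, 50, 45, 37, 37, 36, 12, -18] -> [59, 58, 58, 53, 45, 45, 44, 20, -10] -> [-10, 20, 44, 45, 45, 53, 58, 58, 59]
  [21, 34, -1, -33] -> [34, 21, -1, -33] -> [43, 30, 8, -24] -> [51, 38, 16, -16] -> [-16, 16, 38, 51]
  [-39, -43, -39, -27, -49, 44, -38, -30, -49, 21] -> [44, 21, -27, -30, -38, -39, -39, -43, -49, -49] -> [53, 30, -18, -21, -29, -30, -30, -34, -40, -40] -> [61, 38, -10, -13, -21, -22, -22, -26, -32, -32] -> [-32, -32, -26, -22, -22, -21, -13, -10, 38, 61]
  [-32, 18, -23, 16, -22, 11, 6, -26, 30, 33] -> [33, 30, 18, 16, 11, 6, -22, -23, -26, -32] -> [42, 39, 27, 25, 20, 15, -13, -14, -17, -23] -> [50, 47, 35, 33, 28, 23, -5, -6, -9, -15] -> [-15, -9, -6, -5, 23, 28, 33, 35, 47, 50]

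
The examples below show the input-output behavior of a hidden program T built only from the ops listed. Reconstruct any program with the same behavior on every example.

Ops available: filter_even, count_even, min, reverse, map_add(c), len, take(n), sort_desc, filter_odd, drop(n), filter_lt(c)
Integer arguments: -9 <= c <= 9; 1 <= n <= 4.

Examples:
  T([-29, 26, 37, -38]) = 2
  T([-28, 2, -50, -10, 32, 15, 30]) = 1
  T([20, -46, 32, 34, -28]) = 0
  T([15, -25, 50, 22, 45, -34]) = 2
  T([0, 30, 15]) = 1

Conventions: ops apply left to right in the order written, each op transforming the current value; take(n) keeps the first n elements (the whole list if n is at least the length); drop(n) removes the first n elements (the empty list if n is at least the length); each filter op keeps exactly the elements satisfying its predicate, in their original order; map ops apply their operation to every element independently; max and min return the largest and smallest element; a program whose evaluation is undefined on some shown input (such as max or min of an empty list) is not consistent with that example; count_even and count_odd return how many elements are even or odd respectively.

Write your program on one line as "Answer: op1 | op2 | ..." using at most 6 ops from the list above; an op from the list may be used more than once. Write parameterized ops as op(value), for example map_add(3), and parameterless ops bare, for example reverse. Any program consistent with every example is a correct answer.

sort_desc | map_add(-1) | filter_even | take(2) | count_even

Check, running the answer program on each example:
  [-29, 26, 37, -38] -> [37, 26, -29, -38] -> [36, 25, -30, -39] -> [36, -30] -> [36, -30] -> 2
  [-28, 2, -50, -10, 32, 15, 30] -> [32, 30, 15, 2, -10, -28, -50] -> [31, 29, 14, 1, -11, -29, -51] -> [14] -> [14] -> 1
  [20, -46, 32, 34, -28] -> [34, 32, 20, -28, -46] -> [33, 31, 19, -29, -47] -> [] -> [] -> 0
  [15, -25, 50, 22, 45, -34] -> [50, 45, 22, 15, -25, -34] -> [49, 44, 21, 14, -26, -35] -> [44, 14, -26] -> [44, 14] -> 2
  [0, 30, 15] -> [30, 15, 0] -> [29, 14, -1] -> [14] -> [14] -> 1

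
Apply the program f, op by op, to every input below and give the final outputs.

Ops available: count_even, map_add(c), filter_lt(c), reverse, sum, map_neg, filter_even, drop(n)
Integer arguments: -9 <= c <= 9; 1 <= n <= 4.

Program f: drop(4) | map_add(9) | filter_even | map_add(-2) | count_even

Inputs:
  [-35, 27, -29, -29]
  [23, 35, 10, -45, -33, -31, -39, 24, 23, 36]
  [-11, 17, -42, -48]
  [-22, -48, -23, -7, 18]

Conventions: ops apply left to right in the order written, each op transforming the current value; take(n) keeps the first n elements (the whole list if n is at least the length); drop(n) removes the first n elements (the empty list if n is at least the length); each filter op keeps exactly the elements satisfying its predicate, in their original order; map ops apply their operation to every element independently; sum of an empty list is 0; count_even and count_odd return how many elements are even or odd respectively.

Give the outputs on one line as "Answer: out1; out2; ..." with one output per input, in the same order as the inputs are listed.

0; 4; 0; 0

Execution, op by op:
  [-35, 27, -29, -29] -> [] -> [] -> [] -> [] -> 0
  [23, 35, 10, -45, -33, -31, -39, 24, 23, 36] -> [-33, -31, -39, 24, 23, 36] -> [-24, -22, -30, 33, 32, 45] -> [-24, -22, -30, 32] -> [-26, -24, -32, 30] -> 4
  [-11, 17, -42, -48] -> [] -> [] -> [] -> [] -> 0
  [-22, -48, -23, -7, 18] -> [18] -> [27] -> [] -> [] -> 0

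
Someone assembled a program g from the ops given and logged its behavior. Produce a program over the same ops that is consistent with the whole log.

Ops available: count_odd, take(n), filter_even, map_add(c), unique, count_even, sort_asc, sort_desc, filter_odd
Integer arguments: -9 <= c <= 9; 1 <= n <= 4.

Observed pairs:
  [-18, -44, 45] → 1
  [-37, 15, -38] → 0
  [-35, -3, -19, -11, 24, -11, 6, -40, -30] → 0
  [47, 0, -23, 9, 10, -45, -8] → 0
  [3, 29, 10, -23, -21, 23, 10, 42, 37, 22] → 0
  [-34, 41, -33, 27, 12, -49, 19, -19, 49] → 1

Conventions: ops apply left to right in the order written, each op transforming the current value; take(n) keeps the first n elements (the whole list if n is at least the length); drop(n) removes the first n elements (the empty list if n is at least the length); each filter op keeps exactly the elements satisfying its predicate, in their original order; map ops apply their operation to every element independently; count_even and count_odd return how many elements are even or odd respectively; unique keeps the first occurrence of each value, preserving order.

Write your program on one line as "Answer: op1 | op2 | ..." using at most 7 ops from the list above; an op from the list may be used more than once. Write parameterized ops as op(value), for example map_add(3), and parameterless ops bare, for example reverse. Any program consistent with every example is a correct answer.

map_add(1) | unique | map_add(3) | take(1) | map_add(-3) | count_odd

Check, running the answer program on each example:
  [-18, -44, 45] -> [-17, -43, 46] -> [-17, -43, 46] -> [-14, -40, 49] -> [-14] -> [-17] -> 1
  [-37, 15, -38] -> [-36, 16, -37] -> [-36, 16, -37] -> [-33, 19, -34] -> [-33] -> [-36] -> 0
  [-35, -3, -19, -11, 24, -11, 6, -40, -30] -> [-34, -2, -18, -10, 25, -10, 7, -39, -29] -> [-34, -2, -18, -10, 25, 7, -39, -29] -> [-31, 1, -15, -7, 28, 10, -36, -26] -> [-31] -> [-34] -> 0
  [47, 0, -23, 9, 10, -45, -8] -> [48, 1, -22, 10, 11, -44, -7] -> [48, 1, -22, 10, 11, -44, -7] -> [51, 4, -19, 13, 14, -41, -4] -> [51] -> [48] -> 0
  [3, 29, 10, -23, -21, 23, 10, 42, 37, 22] -> [4, 30, 11, -22, -20, 24, 11, 43, 38, 23] -> [4, 30, 11, -22, -20, 24, 43, 38, 23] -> [7, 33, 14, -19, -17, 27, 46, 41, 26] -> [7] -> [4] -> 0
  [-34, 41, -33, 27, 12, -49, 19, -19, 49] -> [-33, 42, -32, 28, 13, -48, 20, -18, 50] -> [-33, 42, -32, 28, 13, -48, 20, -18, 50] -> [-30, 45, -29, 31, 16, -45, 23, -15, 53] -> [-30] -> [-33] -> 1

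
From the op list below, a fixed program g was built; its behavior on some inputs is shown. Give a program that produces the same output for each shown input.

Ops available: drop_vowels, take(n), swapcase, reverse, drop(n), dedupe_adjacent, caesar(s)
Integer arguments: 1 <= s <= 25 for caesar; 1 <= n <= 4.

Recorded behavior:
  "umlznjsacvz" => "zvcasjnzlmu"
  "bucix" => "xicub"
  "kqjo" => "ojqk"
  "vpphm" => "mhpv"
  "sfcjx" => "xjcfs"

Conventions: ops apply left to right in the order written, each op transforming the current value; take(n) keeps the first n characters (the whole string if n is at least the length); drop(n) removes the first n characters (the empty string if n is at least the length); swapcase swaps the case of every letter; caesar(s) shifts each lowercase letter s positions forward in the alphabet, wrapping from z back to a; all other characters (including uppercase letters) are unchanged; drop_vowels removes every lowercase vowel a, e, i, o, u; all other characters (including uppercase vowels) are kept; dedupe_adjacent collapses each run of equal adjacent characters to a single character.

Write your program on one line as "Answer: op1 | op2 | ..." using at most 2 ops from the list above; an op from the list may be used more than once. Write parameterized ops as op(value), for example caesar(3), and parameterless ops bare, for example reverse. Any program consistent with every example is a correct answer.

dedupe_adjacent | reverse

Check, running the answer program on each example:
  "umlznjsacvz" -> "umlznjsacvz" -> "zvcasjnzlmu"
  "bucix" -> "bucix" -> "xicub"
  "kqjo" -> "kqjo" -> "ojqk"
  "vpphm" -> "vphm" -> "mhpv"
  "sfcjx" -> "sfcjx" -> "xjcfs"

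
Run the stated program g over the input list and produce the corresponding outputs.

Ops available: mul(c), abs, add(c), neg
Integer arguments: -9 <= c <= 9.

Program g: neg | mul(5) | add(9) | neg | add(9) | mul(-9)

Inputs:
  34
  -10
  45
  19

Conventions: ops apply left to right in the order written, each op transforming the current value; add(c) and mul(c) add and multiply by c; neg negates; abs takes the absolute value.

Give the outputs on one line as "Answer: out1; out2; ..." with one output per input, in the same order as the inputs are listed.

Execution, op by op:
  34 -> -34 -> -170 -> -161 -> 161 -> 170 -> -1530
  -10 -> 10 -> 50 -> 59 -> -59 -> -50 -> 450
  45 -> -45 -> -225 -> -216 -> 216 -> 225 -> -2025
  19 -> -19 -> -95 -> -86 -> 86 -> 95 -> -855

-1530; 450; -2025; -855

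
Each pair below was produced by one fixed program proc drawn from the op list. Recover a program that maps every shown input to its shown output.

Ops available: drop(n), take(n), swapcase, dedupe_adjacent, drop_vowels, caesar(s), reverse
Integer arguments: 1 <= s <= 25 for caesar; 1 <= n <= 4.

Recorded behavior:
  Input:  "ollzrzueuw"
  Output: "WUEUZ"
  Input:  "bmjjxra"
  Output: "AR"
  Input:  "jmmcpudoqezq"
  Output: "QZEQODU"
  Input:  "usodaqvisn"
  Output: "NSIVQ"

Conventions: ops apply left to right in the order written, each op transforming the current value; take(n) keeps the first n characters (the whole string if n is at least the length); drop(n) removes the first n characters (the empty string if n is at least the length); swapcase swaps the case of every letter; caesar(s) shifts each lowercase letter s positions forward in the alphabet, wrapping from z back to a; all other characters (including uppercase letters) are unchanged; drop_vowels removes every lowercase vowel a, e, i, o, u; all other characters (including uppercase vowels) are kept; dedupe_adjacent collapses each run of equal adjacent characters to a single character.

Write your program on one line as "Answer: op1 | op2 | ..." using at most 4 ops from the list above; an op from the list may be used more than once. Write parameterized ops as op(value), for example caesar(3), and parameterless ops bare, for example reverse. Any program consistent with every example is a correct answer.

drop(1) | swapcase | drop(4) | reverse

Check, running the answer program on each example:
  "ollzrzueuw" -> "llzrzueuw" -> "LLZRZUEUW" -> "ZUEUW" -> "WUEUZ"
  "bmjjxra" -> "mjjxra" -> "MJJXRA" -> "RA" -> "AR"
  "jmmcpudoqezq" -> "mmcpudoqezq" -> "MMCPUDOQEZQ" -> "UDOQEZQ" -> "QZEQODU"
  "usodaqvisn" -> "sodaqvisn" -> "SODAQVISN" -> "QVISN" -> "NSIVQ"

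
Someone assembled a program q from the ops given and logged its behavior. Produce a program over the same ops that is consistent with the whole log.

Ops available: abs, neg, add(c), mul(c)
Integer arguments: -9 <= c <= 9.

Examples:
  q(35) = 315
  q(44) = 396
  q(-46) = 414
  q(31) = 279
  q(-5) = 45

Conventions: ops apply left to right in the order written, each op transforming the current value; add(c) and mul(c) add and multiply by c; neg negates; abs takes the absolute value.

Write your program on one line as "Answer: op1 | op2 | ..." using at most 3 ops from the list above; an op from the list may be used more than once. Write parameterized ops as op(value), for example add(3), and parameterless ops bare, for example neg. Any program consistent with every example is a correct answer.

mul(9) | neg | abs

Check, running the answer program on each example:
  35 -> 315 -> -315 -> 315
  44 -> 396 -> -396 -> 396
  -46 -> -414 -> 414 -> 414
  31 -> 279 -> -279 -> 279
  -5 -> -45 -> 45 -> 45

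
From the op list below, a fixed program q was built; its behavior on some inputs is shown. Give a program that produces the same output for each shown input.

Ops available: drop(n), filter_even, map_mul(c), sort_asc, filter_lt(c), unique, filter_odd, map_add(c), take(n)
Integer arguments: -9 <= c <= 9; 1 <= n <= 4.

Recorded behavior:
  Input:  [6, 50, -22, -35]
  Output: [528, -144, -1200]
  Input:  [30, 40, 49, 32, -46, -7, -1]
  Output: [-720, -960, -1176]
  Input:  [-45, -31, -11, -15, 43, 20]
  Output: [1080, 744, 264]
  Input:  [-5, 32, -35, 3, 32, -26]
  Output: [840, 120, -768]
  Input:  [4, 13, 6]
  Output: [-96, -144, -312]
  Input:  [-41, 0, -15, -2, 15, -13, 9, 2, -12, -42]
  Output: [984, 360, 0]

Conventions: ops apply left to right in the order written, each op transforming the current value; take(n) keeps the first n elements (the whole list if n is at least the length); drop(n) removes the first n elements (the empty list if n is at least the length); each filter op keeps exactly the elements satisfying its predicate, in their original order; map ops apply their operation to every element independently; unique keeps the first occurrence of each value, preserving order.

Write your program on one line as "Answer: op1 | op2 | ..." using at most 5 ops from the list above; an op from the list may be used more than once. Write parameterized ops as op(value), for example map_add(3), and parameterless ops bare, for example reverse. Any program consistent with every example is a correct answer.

take(3) | sort_asc | map_mul(-6) | map_mul(4)

Check, running the answer program on each example:
  [6, 50, -22, -35] -> [6, 50, -22] -> [-22, 6, 50] -> [132, -36, -300] -> [528, -144, -1200]
  [30, 40, 49, 32, -46, -7, -1] -> [30, 40, 49] -> [30, 40, 49] -> [-180, -240, -294] -> [-720, -960, -1176]
  [-45, -31, -11, -15, 43, 20] -> [-45, -31, -11] -> [-45, -31, -11] -> [270, 186, 66] -> [1080, 744, 264]
  [-5, 32, -35, 3, 32, -26] -> [-5, 32, -35] -> [-35, -5, 32] -> [210, 30, -192] -> [840, 120, -768]
  [4, 13, 6] -> [4, 13, 6] -> [4, 6, 13] -> [-24, -36, -78] -> [-96, -144, -312]
  [-41, 0, -15, -2, 15, -13, 9, 2, -12, -42] -> [-41, 0, -15] -> [-41, -15, 0] -> [246, 90, 0] -> [984, 360, 0]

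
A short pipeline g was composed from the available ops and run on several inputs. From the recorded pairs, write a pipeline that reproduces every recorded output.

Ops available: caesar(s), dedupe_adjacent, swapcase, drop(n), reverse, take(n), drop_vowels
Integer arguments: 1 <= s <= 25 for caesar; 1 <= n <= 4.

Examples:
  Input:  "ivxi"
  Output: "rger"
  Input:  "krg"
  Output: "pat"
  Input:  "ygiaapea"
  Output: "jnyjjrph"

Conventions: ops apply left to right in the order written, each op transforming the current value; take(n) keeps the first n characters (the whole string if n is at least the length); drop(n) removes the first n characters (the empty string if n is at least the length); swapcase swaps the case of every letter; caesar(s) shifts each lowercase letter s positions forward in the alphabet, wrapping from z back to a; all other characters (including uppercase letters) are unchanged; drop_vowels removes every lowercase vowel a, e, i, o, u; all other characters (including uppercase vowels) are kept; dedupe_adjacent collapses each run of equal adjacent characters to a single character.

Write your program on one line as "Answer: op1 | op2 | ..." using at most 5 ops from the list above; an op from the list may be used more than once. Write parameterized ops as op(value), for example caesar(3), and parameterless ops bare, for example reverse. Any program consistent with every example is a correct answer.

swapcase | reverse | swapcase | caesar(9)

Check, running the answer program on each example:
  "ivxi" -> "IVXI" -> "IXVI" -> "ixvi" -> "rger"
  "krg" -> "KRG" -> "GRK" -> "grk" -> "pat"
  "ygiaapea" -> "YGIAAPEA" -> "AEPAAIGY" -> "aepaaigy" -> "jnyjjrph"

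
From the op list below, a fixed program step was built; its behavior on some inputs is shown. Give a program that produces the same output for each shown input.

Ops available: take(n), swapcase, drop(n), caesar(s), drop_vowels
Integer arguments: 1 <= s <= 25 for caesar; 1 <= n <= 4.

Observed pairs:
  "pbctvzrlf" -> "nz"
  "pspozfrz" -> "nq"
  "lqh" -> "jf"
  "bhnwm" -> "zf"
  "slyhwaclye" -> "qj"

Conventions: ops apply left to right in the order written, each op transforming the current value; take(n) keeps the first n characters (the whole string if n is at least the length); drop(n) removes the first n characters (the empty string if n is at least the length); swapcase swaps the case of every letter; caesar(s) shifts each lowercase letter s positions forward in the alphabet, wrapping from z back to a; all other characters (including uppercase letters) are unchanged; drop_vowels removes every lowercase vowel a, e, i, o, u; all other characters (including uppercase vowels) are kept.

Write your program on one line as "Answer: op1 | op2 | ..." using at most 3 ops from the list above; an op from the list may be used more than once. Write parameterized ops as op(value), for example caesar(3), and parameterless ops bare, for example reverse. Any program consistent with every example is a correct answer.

caesar(24) | drop_vowels | take(2)

Check, running the answer program on each example:
  "pbctvzrlf" -> "nzartxpjd" -> "nzrtxpjd" -> "nz"
  "pspozfrz" -> "nqnmxdpx" -> "nqnmxdpx" -> "nq"
  "lqh" -> "jof" -> "jf" -> "jf"
  "bhnwm" -> "zfluk" -> "zflk" -> "zf"
  "slyhwaclye" -> "qjwfuyajwc" -> "qjwfyjwc" -> "qj"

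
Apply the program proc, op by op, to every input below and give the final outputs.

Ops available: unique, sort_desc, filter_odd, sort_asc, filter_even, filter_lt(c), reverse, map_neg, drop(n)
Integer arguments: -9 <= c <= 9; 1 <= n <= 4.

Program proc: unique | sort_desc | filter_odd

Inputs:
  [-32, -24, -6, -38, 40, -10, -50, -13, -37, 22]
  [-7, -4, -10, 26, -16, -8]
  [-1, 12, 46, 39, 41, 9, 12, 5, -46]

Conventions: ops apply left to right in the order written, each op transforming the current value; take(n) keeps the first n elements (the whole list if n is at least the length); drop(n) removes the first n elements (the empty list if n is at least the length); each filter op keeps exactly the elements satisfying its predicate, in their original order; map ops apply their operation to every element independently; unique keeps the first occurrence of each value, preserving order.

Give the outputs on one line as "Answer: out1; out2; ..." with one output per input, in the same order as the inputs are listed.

[-13, -37]; [-7]; [41, 39, 9, 5, -1]

Execution, op by op:
  [-32, -24, -6, -38, 40, -10, -50, -13, -37, 22] -> [-32, -24, -6, -38, 40, -10, -50, -13, -37, 22] -> [40, 22, -6, -10, -13, -24, -32, -37, -38, -50] -> [-13, -37]
  [-7, -4, -10, 26, -16, -8] -> [-7, -4, -10, 26, -16, -8] -> [26, -4, -7, -8, -10, -16] -> [-7]
  [-1, 12, 46, 39, 41, 9, 12, 5, -46] -> [-1, 12, 46, 39, 41, 9, 5, -46] -> [46, 41, 39, 12, 9, 5, -1, -46] -> [41, 39, 9, 5, -1]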